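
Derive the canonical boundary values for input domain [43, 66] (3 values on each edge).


Range: [43, 66]
Boundaries: just below min, min, min+1, max-1, max, just above max
Values: [42, 43, 44, 65, 66, 67]

[42, 43, 44, 65, 66, 67]


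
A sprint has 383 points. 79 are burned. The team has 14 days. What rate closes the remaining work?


Formula: Required rate = Remaining points / Days left
Remaining = 383 - 79 = 304 points
Required rate = 304 / 14 = 21.71 points/day

21.71 points/day


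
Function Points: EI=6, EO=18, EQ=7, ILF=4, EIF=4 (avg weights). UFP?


UFP = EI*4 + EO*5 + EQ*4 + ILF*10 + EIF*7
UFP = 6*4 + 18*5 + 7*4 + 4*10 + 4*7
UFP = 24 + 90 + 28 + 40 + 28
UFP = 210

210


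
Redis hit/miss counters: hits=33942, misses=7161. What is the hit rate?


Formula: hit rate = hits / (hits + misses) * 100
hit rate = 33942 / (33942 + 7161) * 100
hit rate = 33942 / 41103 * 100
hit rate = 82.58%

82.58%


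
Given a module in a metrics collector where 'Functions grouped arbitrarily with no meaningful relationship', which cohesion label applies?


Reasoning: Worst: random grouping
Type: Coincidental cohesion

Coincidental cohesion


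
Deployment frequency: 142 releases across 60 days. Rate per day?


Formula: deployments per day = releases / days
= 142 / 60
= 2.367 deploys/day
(equivalently, 16.57 deploys/week)

2.367 deploys/day


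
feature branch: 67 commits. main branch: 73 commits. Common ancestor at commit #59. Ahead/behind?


Common ancestor: commit #59
feature commits after divergence: 67 - 59 = 8
main commits after divergence: 73 - 59 = 14
feature is 8 commits ahead of main
main is 14 commits ahead of feature

feature ahead: 8, main ahead: 14


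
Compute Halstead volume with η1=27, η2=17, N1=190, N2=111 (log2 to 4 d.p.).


Formula: V = N * log2(η), where N = N1 + N2 and η = η1 + η2
η = 27 + 17 = 44
N = 190 + 111 = 301
log2(44) ≈ 5.4594
V = 301 * 5.4594 = 1643.28

1643.28


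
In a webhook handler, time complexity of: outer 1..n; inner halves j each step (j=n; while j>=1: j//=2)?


Reasoning: n times log n
Complexity: O(n log n)

O(n log n)


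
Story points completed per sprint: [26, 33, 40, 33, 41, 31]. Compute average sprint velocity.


Formula: Avg velocity = Total points / Number of sprints
Points: [26, 33, 40, 33, 41, 31]
Sum = 26 + 33 + 40 + 33 + 41 + 31 = 204
Avg velocity = 204 / 6 = 34.0 points/sprint

34.0 points/sprint


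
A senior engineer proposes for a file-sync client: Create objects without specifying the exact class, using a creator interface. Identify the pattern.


This matches the Factory Method pattern

Factory Method


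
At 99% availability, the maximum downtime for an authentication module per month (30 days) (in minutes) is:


Formula: allowed downtime = period * (100 - SLA) / 100
Period (month (30 days)) = 43200 minutes
Unavailability fraction = (100 - 99.0) / 100
Allowed downtime = 43200 * (100 - 99.0) / 100
Allowed downtime = 432.0 minutes

432.0 minutes


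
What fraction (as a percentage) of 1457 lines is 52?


Coverage = covered / total * 100
Coverage = 52 / 1457 * 100
Coverage = 3.57%

3.57%


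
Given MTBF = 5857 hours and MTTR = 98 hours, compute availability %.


Availability = MTBF / (MTBF + MTTR)
Availability = 5857 / (5857 + 98)
Availability = 5857 / 5955
Availability = 98.3543%

98.3543%


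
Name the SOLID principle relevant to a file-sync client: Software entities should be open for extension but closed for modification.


This describes the Open/Closed Principle (OCP)

Open/Closed Principle (OCP)


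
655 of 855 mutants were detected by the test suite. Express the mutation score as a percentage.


Mutation score = killed / total * 100
Mutation score = 655 / 855 * 100
Mutation score = 76.61%

76.61%


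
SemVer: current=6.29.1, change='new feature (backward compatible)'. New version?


Current: 6.29.1
Change category: 'new feature (backward compatible)' → minor bump
SemVer rule: minor bump → increment MINOR, reset PATCH to 0 (MAJOR unchanged)
New: 6.30.0

6.30.0


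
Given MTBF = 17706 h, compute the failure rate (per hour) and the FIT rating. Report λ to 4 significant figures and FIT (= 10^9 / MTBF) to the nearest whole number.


Formula: λ = 1 / MTBF; FIT = λ × 1e9 = 1e9 / MTBF
λ = 1 / 17706 ≈ 5.648e-05 failures/hour
FIT = 1e9 / 17706 ≈ 56478 failures per 1e9 hours (nearest whole number)

λ = 5.648e-05 /h, FIT = 56478


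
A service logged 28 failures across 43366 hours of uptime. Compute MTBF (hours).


Formula: MTBF = Total operating time / Number of failures
MTBF = 43366 / 28
MTBF = 1548.79 hours

1548.79 hours


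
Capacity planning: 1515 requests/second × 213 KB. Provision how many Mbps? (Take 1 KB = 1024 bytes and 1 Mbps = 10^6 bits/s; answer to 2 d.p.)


Formula: Mbps = payload_bytes * RPS * 8 / 1e6
Payload per request = 213 KB = 213 * 1024 = 218112 bytes
Total bytes/sec = 218112 * 1515 = 330439680
Total bits/sec = 330439680 * 8 = 2643517440
Mbps = 2643517440 / 1e6 = 2643.52

2643.52 Mbps


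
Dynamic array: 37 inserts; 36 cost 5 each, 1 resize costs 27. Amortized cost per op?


Formula: Amortized cost = Total cost / Operations
Total cost = (36 * 5) + (1 * 27)
Total cost = 180 + 27 = 207
Amortized = 207 / 37 = 5.5946

5.5946


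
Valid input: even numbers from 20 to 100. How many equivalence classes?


Constraint: even integers in [20, 100]
Class 1: x < 20 — out-of-range invalid
Class 2: x in [20,100] but odd — wrong type invalid
Class 3: x in [20,100] and even — valid
Class 4: x > 100 — out-of-range invalid
Total equivalence classes: 4

4 equivalence classes


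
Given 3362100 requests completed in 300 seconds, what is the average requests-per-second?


Formula: throughput = requests / seconds
throughput = 3362100 / 300
throughput = 11207.0 requests/second

11207.0 requests/second


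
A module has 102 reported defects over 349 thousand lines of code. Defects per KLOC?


Defect density = defects / KLOC
Defect density = 102 / 349
Defect density = 0.292 defects/KLOC

0.292 defects/KLOC


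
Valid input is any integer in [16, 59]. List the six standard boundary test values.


Range: [16, 59]
Boundaries: just below min, min, min+1, max-1, max, just above max
Values: [15, 16, 17, 58, 59, 60]

[15, 16, 17, 58, 59, 60]


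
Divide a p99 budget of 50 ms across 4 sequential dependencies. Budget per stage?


Formula: per_stage = total_budget / stages
per_stage = 50 / 4
per_stage = 12.5 ms

12.5 ms


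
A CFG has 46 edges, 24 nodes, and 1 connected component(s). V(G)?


Formula: V(G) = E - N + 2P
V(G) = 46 - 24 + 2*1
V(G) = 22 + 2
V(G) = 24

24


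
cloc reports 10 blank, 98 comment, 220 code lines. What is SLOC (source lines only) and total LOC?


Total LOC = blank + comment + code
Total LOC = 10 + 98 + 220 = 328
SLOC (source only) = code = 220

Total LOC: 328, SLOC: 220


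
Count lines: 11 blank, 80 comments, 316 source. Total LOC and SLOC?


Total LOC = blank + comment + code
Total LOC = 11 + 80 + 316 = 407
SLOC (source only) = code = 316

Total LOC: 407, SLOC: 316


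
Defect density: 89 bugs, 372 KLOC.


Defect density = defects / KLOC
Defect density = 89 / 372
Defect density = 0.239 defects/KLOC

0.239 defects/KLOC


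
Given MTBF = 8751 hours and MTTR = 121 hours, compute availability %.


Availability = MTBF / (MTBF + MTTR)
Availability = 8751 / (8751 + 121)
Availability = 8751 / 8872
Availability = 98.6362%

98.6362%


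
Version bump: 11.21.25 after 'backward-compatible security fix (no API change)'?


Current: 11.21.25
Change category: 'backward-compatible security fix (no API change)' → patch bump
SemVer rule: patch bump → increment PATCH (MAJOR and MINOR unchanged)
New: 11.21.26

11.21.26


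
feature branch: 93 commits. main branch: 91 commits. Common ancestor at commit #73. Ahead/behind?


Common ancestor: commit #73
feature commits after divergence: 93 - 73 = 20
main commits after divergence: 91 - 73 = 18
feature is 20 commits ahead of main
main is 18 commits ahead of feature

feature ahead: 20, main ahead: 18


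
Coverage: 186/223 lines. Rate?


Coverage = covered / total * 100
Coverage = 186 / 223 * 100
Coverage = 83.41%

83.41%


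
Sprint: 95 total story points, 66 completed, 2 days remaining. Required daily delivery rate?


Formula: Required rate = Remaining points / Days left
Remaining = 95 - 66 = 29 points
Required rate = 29 / 2 = 14.5 points/day

14.5 points/day


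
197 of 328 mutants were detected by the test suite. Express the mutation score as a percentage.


Mutation score = killed / total * 100
Mutation score = 197 / 328 * 100
Mutation score = 60.06%

60.06%


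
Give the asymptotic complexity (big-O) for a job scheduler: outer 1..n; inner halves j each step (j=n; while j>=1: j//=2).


Reasoning: n times log n
Complexity: O(n log n)

O(n log n)


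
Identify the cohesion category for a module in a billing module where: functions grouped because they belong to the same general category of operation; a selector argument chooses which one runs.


Reasoning: Grouped by category of activity, not by data or sequence
Type: Logical cohesion

Logical cohesion


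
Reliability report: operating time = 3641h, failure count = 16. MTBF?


Formula: MTBF = Total operating time / Number of failures
MTBF = 3641 / 16
MTBF = 227.56 hours

227.56 hours


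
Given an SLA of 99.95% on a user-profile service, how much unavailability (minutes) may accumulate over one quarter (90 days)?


Formula: allowed downtime = period * (100 - SLA) / 100
Period (quarter (90 days)) = 129600 minutes
Unavailability fraction = (100 - 99.95) / 100
Allowed downtime = 129600 * (100 - 99.95) / 100
Allowed downtime = 64.8 minutes

64.8 minutes


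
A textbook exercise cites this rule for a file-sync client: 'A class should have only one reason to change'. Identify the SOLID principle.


This describes the Single Responsibility Principle (SRP)

Single Responsibility Principle (SRP)


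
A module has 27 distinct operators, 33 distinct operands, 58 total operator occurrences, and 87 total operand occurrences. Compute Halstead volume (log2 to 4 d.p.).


Formula: V = N * log2(η), where N = N1 + N2 and η = η1 + η2
η = 27 + 33 = 60
N = 58 + 87 = 145
log2(60) ≈ 5.9069
V = 145 * 5.9069 = 856.50

856.50


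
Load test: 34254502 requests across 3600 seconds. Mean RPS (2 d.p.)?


Formula: throughput = requests / seconds
throughput = 34254502 / 3600
throughput = 9515.14 requests/second

9515.14 requests/second


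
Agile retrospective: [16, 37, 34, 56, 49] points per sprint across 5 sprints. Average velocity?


Formula: Avg velocity = Total points / Number of sprints
Points: [16, 37, 34, 56, 49]
Sum = 16 + 37 + 34 + 56 + 49 = 192
Avg velocity = 192 / 5 = 38.4 points/sprint

38.4 points/sprint


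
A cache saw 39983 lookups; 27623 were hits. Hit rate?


Formula: hit rate = hits / (hits + misses) * 100
hit rate = 27623 / (27623 + 12360) * 100
hit rate = 27623 / 39983 * 100
hit rate = 69.09%

69.09%


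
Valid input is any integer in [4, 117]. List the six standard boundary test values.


Range: [4, 117]
Boundaries: just below min, min, min+1, max-1, max, just above max
Values: [3, 4, 5, 116, 117, 118]

[3, 4, 5, 116, 117, 118]


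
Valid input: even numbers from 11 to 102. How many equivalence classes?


Constraint: even integers in [11, 102]
Class 1: x < 11 — out-of-range invalid
Class 2: x in [11,102] but odd — wrong type invalid
Class 3: x in [11,102] and even — valid
Class 4: x > 102 — out-of-range invalid
Total equivalence classes: 4

4 equivalence classes


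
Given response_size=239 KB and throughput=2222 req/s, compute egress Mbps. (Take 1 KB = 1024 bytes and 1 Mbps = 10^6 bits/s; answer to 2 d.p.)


Formula: Mbps = payload_bytes * RPS * 8 / 1e6
Payload per request = 239 KB = 239 * 1024 = 244736 bytes
Total bytes/sec = 244736 * 2222 = 543803392
Total bits/sec = 543803392 * 8 = 4350427136
Mbps = 4350427136 / 1e6 = 4350.43

4350.43 Mbps


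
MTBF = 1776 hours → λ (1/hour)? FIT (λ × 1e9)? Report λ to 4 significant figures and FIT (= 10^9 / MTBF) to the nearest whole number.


Formula: λ = 1 / MTBF; FIT = λ × 1e9 = 1e9 / MTBF
λ = 1 / 1776 ≈ 5.631e-04 failures/hour
FIT = 1e9 / 1776 ≈ 563063 failures per 1e9 hours (nearest whole number)

λ = 5.631e-04 /h, FIT = 563063


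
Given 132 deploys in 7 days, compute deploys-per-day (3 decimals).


Formula: deployments per day = releases / days
= 132 / 7
= 18.857 deploys/day
(equivalently, 132.0 deploys/week)

18.857 deploys/day


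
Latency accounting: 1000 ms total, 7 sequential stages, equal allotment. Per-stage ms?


Formula: per_stage = total_budget / stages
per_stage = 1000 / 7
per_stage = 142.86 ms

142.86 ms


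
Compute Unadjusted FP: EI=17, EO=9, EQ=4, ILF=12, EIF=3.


UFP = EI*4 + EO*5 + EQ*4 + ILF*10 + EIF*7
UFP = 17*4 + 9*5 + 4*4 + 12*10 + 3*7
UFP = 68 + 45 + 16 + 120 + 21
UFP = 270

270


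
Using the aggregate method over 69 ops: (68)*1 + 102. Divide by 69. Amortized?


Formula: Amortized cost = Total cost / Operations
Total cost = (68 * 1) + (1 * 102)
Total cost = 68 + 102 = 170
Amortized = 170 / 69 = 2.4638

2.4638


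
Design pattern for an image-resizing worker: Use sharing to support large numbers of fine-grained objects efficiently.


This matches the Flyweight pattern

Flyweight


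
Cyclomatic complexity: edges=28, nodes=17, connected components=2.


Formula: V(G) = E - N + 2P
V(G) = 28 - 17 + 2*2
V(G) = 11 + 4
V(G) = 15

15


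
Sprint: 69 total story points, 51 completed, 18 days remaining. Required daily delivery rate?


Formula: Required rate = Remaining points / Days left
Remaining = 69 - 51 = 18 points
Required rate = 18 / 18 = 1.0 points/day

1.0 points/day


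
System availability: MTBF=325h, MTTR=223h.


Availability = MTBF / (MTBF + MTTR)
Availability = 325 / (325 + 223)
Availability = 325 / 548
Availability = 59.3066%

59.3066%


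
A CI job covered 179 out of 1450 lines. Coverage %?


Coverage = covered / total * 100
Coverage = 179 / 1450 * 100
Coverage = 12.34%

12.34%


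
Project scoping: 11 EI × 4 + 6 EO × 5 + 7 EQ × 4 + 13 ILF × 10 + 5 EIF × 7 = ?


UFP = EI*4 + EO*5 + EQ*4 + ILF*10 + EIF*7
UFP = 11*4 + 6*5 + 7*4 + 13*10 + 5*7
UFP = 44 + 30 + 28 + 130 + 35
UFP = 267

267


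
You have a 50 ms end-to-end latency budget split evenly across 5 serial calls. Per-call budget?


Formula: per_stage = total_budget / stages
per_stage = 50 / 5
per_stage = 10.0 ms

10.0 ms


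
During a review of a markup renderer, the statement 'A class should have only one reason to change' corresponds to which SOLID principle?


This describes the Single Responsibility Principle (SRP)

Single Responsibility Principle (SRP)


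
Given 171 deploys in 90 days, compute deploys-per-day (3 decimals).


Formula: deployments per day = releases / days
= 171 / 90
= 1.9 deploys/day
(equivalently, 13.3 deploys/week)

1.9 deploys/day


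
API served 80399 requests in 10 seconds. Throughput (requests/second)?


Formula: throughput = requests / seconds
throughput = 80399 / 10
throughput = 8039.9 requests/second

8039.9 requests/second


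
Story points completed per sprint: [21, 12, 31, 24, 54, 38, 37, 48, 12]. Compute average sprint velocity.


Formula: Avg velocity = Total points / Number of sprints
Points: [21, 12, 31, 24, 54, 38, 37, 48, 12]
Sum = 21 + 12 + 31 + 24 + 54 + 38 + 37 + 48 + 12 = 277
Avg velocity = 277 / 9 = 30.78 points/sprint

30.78 points/sprint


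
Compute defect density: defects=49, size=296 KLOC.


Defect density = defects / KLOC
Defect density = 49 / 296
Defect density = 0.166 defects/KLOC

0.166 defects/KLOC


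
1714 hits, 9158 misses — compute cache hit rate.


Formula: hit rate = hits / (hits + misses) * 100
hit rate = 1714 / (1714 + 9158) * 100
hit rate = 1714 / 10872 * 100
hit rate = 15.77%

15.77%


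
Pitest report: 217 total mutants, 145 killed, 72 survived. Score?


Mutation score = killed / total * 100
Mutation score = 145 / 217 * 100
Mutation score = 66.82%

66.82%


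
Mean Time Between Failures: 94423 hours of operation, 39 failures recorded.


Formula: MTBF = Total operating time / Number of failures
MTBF = 94423 / 39
MTBF = 2421.1 hours

2421.1 hours


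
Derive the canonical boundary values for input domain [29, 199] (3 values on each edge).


Range: [29, 199]
Boundaries: just below min, min, min+1, max-1, max, just above max
Values: [28, 29, 30, 198, 199, 200]

[28, 29, 30, 198, 199, 200]


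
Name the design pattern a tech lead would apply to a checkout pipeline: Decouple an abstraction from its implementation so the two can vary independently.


This matches the Bridge pattern

Bridge


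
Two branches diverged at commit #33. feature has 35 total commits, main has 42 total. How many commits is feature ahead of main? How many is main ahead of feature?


Common ancestor: commit #33
feature commits after divergence: 35 - 33 = 2
main commits after divergence: 42 - 33 = 9
feature is 2 commits ahead of main
main is 9 commits ahead of feature

feature ahead: 2, main ahead: 9


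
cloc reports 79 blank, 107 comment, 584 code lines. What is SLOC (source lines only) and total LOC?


Total LOC = blank + comment + code
Total LOC = 79 + 107 + 584 = 770
SLOC (source only) = code = 584

Total LOC: 770, SLOC: 584


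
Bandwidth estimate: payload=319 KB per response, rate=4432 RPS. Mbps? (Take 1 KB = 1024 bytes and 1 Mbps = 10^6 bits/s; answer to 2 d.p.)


Formula: Mbps = payload_bytes * RPS * 8 / 1e6
Payload per request = 319 KB = 319 * 1024 = 326656 bytes
Total bytes/sec = 326656 * 4432 = 1447739392
Total bits/sec = 1447739392 * 8 = 11581915136
Mbps = 11581915136 / 1e6 = 11581.92

11581.92 Mbps


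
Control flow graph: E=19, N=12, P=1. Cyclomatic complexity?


Formula: V(G) = E - N + 2P
V(G) = 19 - 12 + 2*1
V(G) = 7 + 2
V(G) = 9

9


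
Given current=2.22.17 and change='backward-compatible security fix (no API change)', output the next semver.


Current: 2.22.17
Change category: 'backward-compatible security fix (no API change)' → patch bump
SemVer rule: patch bump → increment PATCH (MAJOR and MINOR unchanged)
New: 2.22.18

2.22.18


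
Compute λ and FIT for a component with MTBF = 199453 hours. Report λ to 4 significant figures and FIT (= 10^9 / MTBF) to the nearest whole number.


Formula: λ = 1 / MTBF; FIT = λ × 1e9 = 1e9 / MTBF
λ = 1 / 199453 ≈ 5.014e-06 failures/hour
FIT = 1e9 / 199453 ≈ 5014 failures per 1e9 hours (nearest whole number)

λ = 5.014e-06 /h, FIT = 5014


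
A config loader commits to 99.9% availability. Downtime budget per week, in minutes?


Formula: allowed downtime = period * (100 - SLA) / 100
Period (week) = 10080 minutes
Unavailability fraction = (100 - 99.9) / 100
Allowed downtime = 10080 * (100 - 99.9) / 100
Allowed downtime = 10.08 minutes

10.08 minutes


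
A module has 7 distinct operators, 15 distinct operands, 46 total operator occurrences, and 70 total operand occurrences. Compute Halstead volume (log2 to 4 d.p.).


Formula: V = N * log2(η), where N = N1 + N2 and η = η1 + η2
η = 7 + 15 = 22
N = 46 + 70 = 116
log2(22) ≈ 4.4594
V = 116 * 4.4594 = 517.29

517.29


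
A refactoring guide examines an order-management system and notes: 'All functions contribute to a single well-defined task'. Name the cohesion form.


Reasoning: Best: single purpose
Type: Functional cohesion

Functional cohesion


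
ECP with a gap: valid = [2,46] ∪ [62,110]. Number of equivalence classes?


Valid ranges: [2,46] and [62,110]
Class 1: x < 2 — invalid
Class 2: 2 ≤ x ≤ 46 — valid
Class 3: 46 < x < 62 — invalid (gap between ranges)
Class 4: 62 ≤ x ≤ 110 — valid
Class 5: x > 110 — invalid
Total equivalence classes: 5

5 equivalence classes


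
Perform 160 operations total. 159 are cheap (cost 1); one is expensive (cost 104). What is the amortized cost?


Formula: Amortized cost = Total cost / Operations
Total cost = (159 * 1) + (1 * 104)
Total cost = 159 + 104 = 263
Amortized = 263 / 160 = 1.6438

1.6438


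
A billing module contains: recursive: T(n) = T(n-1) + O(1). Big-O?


Reasoning: linear recursion with constant work per frame
Complexity: O(n)

O(n)


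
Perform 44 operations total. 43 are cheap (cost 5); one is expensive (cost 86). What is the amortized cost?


Formula: Amortized cost = Total cost / Operations
Total cost = (43 * 5) + (1 * 86)
Total cost = 215 + 86 = 301
Amortized = 301 / 44 = 6.8409

6.8409


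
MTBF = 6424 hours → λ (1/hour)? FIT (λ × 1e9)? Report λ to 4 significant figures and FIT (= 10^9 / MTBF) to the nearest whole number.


Formula: λ = 1 / MTBF; FIT = λ × 1e9 = 1e9 / MTBF
λ = 1 / 6424 ≈ 1.557e-04 failures/hour
FIT = 1e9 / 6424 ≈ 155666 failures per 1e9 hours (nearest whole number)

λ = 1.557e-04 /h, FIT = 155666


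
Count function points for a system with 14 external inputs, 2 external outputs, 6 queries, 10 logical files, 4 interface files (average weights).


UFP = EI*4 + EO*5 + EQ*4 + ILF*10 + EIF*7
UFP = 14*4 + 2*5 + 6*4 + 10*10 + 4*7
UFP = 56 + 10 + 24 + 100 + 28
UFP = 218

218


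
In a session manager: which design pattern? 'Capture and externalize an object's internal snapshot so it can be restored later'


This matches the Memento pattern

Memento


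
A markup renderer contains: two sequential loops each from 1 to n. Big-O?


Reasoning: sequential dominates: O(n) + O(n) = O(n)
Complexity: O(n)

O(n)


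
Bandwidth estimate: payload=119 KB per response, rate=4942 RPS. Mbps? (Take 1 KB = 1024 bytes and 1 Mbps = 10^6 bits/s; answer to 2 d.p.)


Formula: Mbps = payload_bytes * RPS * 8 / 1e6
Payload per request = 119 KB = 119 * 1024 = 121856 bytes
Total bytes/sec = 121856 * 4942 = 602212352
Total bits/sec = 602212352 * 8 = 4817698816
Mbps = 4817698816 / 1e6 = 4817.7

4817.7 Mbps


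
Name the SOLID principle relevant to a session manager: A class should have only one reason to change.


This describes the Single Responsibility Principle (SRP)

Single Responsibility Principle (SRP)


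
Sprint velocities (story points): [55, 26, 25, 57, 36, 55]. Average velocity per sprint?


Formula: Avg velocity = Total points / Number of sprints
Points: [55, 26, 25, 57, 36, 55]
Sum = 55 + 26 + 25 + 57 + 36 + 55 = 254
Avg velocity = 254 / 6 = 42.33 points/sprint

42.33 points/sprint


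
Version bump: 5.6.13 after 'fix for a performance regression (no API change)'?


Current: 5.6.13
Change category: 'fix for a performance regression (no API change)' → patch bump
SemVer rule: patch bump → increment PATCH (MAJOR and MINOR unchanged)
New: 5.6.14

5.6.14


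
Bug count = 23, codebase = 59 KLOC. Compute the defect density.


Defect density = defects / KLOC
Defect density = 23 / 59
Defect density = 0.39 defects/KLOC

0.39 defects/KLOC


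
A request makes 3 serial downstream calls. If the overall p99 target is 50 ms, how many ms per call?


Formula: per_stage = total_budget / stages
per_stage = 50 / 3
per_stage = 16.67 ms

16.67 ms


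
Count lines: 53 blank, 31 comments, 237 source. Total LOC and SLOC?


Total LOC = blank + comment + code
Total LOC = 53 + 31 + 237 = 321
SLOC (source only) = code = 237

Total LOC: 321, SLOC: 237


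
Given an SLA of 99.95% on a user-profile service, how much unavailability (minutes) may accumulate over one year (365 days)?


Formula: allowed downtime = period * (100 - SLA) / 100
Period (year (365 days)) = 525600 minutes
Unavailability fraction = (100 - 99.95) / 100
Allowed downtime = 525600 * (100 - 99.95) / 100
Allowed downtime = 262.8 minutes

262.8 minutes


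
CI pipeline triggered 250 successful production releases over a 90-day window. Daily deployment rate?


Formula: deployments per day = releases / days
= 250 / 90
= 2.778 deploys/day
(equivalently, 19.44 deploys/week)

2.778 deploys/day


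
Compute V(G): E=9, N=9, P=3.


Formula: V(G) = E - N + 2P
V(G) = 9 - 9 + 2*3
V(G) = 0 + 6
V(G) = 6

6


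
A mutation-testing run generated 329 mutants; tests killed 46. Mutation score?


Mutation score = killed / total * 100
Mutation score = 46 / 329 * 100
Mutation score = 13.98%

13.98%


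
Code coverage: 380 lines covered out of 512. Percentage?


Coverage = covered / total * 100
Coverage = 380 / 512 * 100
Coverage = 74.22%

74.22%


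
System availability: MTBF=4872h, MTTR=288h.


Availability = MTBF / (MTBF + MTTR)
Availability = 4872 / (4872 + 288)
Availability = 4872 / 5160
Availability = 94.4186%

94.4186%


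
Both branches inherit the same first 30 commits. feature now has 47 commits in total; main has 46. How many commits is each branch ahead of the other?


Common ancestor: commit #30
feature commits after divergence: 47 - 30 = 17
main commits after divergence: 46 - 30 = 16
feature is 17 commits ahead of main
main is 16 commits ahead of feature

feature ahead: 17, main ahead: 16


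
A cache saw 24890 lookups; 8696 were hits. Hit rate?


Formula: hit rate = hits / (hits + misses) * 100
hit rate = 8696 / (8696 + 16194) * 100
hit rate = 8696 / 24890 * 100
hit rate = 34.94%

34.94%


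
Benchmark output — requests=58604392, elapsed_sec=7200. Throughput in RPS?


Formula: throughput = requests / seconds
throughput = 58604392 / 7200
throughput = 8139.5 requests/second

8139.5 requests/second


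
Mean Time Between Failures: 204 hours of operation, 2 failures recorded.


Formula: MTBF = Total operating time / Number of failures
MTBF = 204 / 2
MTBF = 102.0 hours

102.0 hours


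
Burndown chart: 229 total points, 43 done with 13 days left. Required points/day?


Formula: Required rate = Remaining points / Days left
Remaining = 229 - 43 = 186 points
Required rate = 186 / 13 = 14.31 points/day

14.31 points/day


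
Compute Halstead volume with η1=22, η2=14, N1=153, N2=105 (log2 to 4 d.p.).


Formula: V = N * log2(η), where N = N1 + N2 and η = η1 + η2
η = 22 + 14 = 36
N = 153 + 105 = 258
log2(36) ≈ 5.1699
V = 258 * 5.1699 = 1333.83

1333.83


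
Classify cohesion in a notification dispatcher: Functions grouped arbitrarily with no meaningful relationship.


Reasoning: Worst: random grouping
Type: Coincidental cohesion

Coincidental cohesion


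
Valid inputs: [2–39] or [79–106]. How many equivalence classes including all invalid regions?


Valid ranges: [2,39] and [79,106]
Class 1: x < 2 — invalid
Class 2: 2 ≤ x ≤ 39 — valid
Class 3: 39 < x < 79 — invalid (gap between ranges)
Class 4: 79 ≤ x ≤ 106 — valid
Class 5: x > 106 — invalid
Total equivalence classes: 5

5 equivalence classes


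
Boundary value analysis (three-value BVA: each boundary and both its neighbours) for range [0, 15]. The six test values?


Range: [0, 15]
Boundaries: just below min, min, min+1, max-1, max, just above max
Values: [-1, 0, 1, 14, 15, 16]

[-1, 0, 1, 14, 15, 16]


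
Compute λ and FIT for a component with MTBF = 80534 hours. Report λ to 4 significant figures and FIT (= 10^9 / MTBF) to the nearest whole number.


Formula: λ = 1 / MTBF; FIT = λ × 1e9 = 1e9 / MTBF
λ = 1 / 80534 ≈ 1.242e-05 failures/hour
FIT = 1e9 / 80534 ≈ 12417 failures per 1e9 hours (nearest whole number)

λ = 1.242e-05 /h, FIT = 12417


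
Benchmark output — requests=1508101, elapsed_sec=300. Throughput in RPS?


Formula: throughput = requests / seconds
throughput = 1508101 / 300
throughput = 5027.0 requests/second

5027.0 requests/second


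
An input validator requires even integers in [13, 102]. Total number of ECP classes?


Constraint: even integers in [13, 102]
Class 1: x < 13 — out-of-range invalid
Class 2: x in [13,102] but odd — wrong type invalid
Class 3: x in [13,102] and even — valid
Class 4: x > 102 — out-of-range invalid
Total equivalence classes: 4

4 equivalence classes


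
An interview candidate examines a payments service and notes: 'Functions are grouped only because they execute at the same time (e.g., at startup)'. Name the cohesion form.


Reasoning: Related by timing only
Type: Temporal cohesion

Temporal cohesion


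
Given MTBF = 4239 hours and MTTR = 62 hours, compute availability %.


Availability = MTBF / (MTBF + MTTR)
Availability = 4239 / (4239 + 62)
Availability = 4239 / 4301
Availability = 98.5585%

98.5585%


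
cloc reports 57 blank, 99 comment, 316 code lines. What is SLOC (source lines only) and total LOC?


Total LOC = blank + comment + code
Total LOC = 57 + 99 + 316 = 472
SLOC (source only) = code = 316

Total LOC: 472, SLOC: 316


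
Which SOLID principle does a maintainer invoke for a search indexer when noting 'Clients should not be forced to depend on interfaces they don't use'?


This describes the Interface Segregation Principle (ISP)

Interface Segregation Principle (ISP)


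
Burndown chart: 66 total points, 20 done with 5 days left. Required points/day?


Formula: Required rate = Remaining points / Days left
Remaining = 66 - 20 = 46 points
Required rate = 46 / 5 = 9.2 points/day

9.2 points/day


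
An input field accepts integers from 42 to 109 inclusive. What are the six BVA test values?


Range: [42, 109]
Boundaries: just below min, min, min+1, max-1, max, just above max
Values: [41, 42, 43, 108, 109, 110]

[41, 42, 43, 108, 109, 110]


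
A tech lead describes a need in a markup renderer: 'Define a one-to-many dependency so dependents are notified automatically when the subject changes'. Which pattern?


This matches the Observer pattern

Observer


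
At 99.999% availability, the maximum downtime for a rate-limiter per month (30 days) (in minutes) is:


Formula: allowed downtime = period * (100 - SLA) / 100
Period (month (30 days)) = 43200 minutes
Unavailability fraction = (100 - 99.999) / 100
Allowed downtime = 43200 * (100 - 99.999) / 100
Allowed downtime = 0.432 minutes

0.432 minutes


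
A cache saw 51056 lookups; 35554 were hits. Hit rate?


Formula: hit rate = hits / (hits + misses) * 100
hit rate = 35554 / (35554 + 15502) * 100
hit rate = 35554 / 51056 * 100
hit rate = 69.64%

69.64%


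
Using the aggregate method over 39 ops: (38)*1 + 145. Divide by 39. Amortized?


Formula: Amortized cost = Total cost / Operations
Total cost = (38 * 1) + (1 * 145)
Total cost = 38 + 145 = 183
Amortized = 183 / 39 = 4.6923

4.6923


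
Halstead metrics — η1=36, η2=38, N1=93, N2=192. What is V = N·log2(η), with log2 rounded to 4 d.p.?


Formula: V = N * log2(η), where N = N1 + N2 and η = η1 + η2
η = 36 + 38 = 74
N = 93 + 192 = 285
log2(74) ≈ 6.2095
V = 285 * 6.2095 = 1769.71

1769.71


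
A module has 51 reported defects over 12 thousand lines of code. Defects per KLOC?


Defect density = defects / KLOC
Defect density = 51 / 12
Defect density = 4.25 defects/KLOC

4.25 defects/KLOC


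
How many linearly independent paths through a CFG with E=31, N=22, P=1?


Formula: V(G) = E - N + 2P
V(G) = 31 - 22 + 2*1
V(G) = 9 + 2
V(G) = 11

11


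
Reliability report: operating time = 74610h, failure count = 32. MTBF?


Formula: MTBF = Total operating time / Number of failures
MTBF = 74610 / 32
MTBF = 2331.56 hours

2331.56 hours


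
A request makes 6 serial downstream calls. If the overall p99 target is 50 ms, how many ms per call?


Formula: per_stage = total_budget / stages
per_stage = 50 / 6
per_stage = 8.33 ms

8.33 ms


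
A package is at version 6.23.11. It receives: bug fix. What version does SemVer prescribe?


Current: 6.23.11
Change category: 'bug fix' → patch bump
SemVer rule: patch bump → increment PATCH (MAJOR and MINOR unchanged)
New: 6.23.12

6.23.12


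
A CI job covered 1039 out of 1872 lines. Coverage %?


Coverage = covered / total * 100
Coverage = 1039 / 1872 * 100
Coverage = 55.5%

55.5%


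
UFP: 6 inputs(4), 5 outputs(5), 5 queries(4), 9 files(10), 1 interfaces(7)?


UFP = EI*4 + EO*5 + EQ*4 + ILF*10 + EIF*7
UFP = 6*4 + 5*5 + 5*4 + 9*10 + 1*7
UFP = 24 + 25 + 20 + 90 + 7
UFP = 166

166


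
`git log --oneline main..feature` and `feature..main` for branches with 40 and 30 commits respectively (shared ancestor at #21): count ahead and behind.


Common ancestor: commit #21
feature commits after divergence: 40 - 21 = 19
main commits after divergence: 30 - 21 = 9
feature is 19 commits ahead of main
main is 9 commits ahead of feature

feature ahead: 19, main ahead: 9


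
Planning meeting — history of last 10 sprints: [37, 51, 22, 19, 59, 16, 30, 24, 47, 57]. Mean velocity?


Formula: Avg velocity = Total points / Number of sprints
Points: [37, 51, 22, 19, 59, 16, 30, 24, 47, 57]
Sum = 37 + 51 + 22 + 19 + 59 + 16 + 30 + 24 + 47 + 57 = 362
Avg velocity = 362 / 10 = 36.2 points/sprint

36.2 points/sprint


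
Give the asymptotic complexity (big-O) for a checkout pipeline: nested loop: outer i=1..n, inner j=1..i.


Reasoning: triangle: n(n+1)/2 ~ n^2/2
Complexity: O(n^2)

O(n^2)


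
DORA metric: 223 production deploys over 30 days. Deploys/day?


Formula: deployments per day = releases / days
= 223 / 30
= 7.433 deploys/day
(equivalently, 52.03 deploys/week)

7.433 deploys/day


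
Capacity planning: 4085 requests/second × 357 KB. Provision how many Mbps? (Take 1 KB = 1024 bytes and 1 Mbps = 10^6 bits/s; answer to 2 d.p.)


Formula: Mbps = payload_bytes * RPS * 8 / 1e6
Payload per request = 357 KB = 357 * 1024 = 365568 bytes
Total bytes/sec = 365568 * 4085 = 1493345280
Total bits/sec = 1493345280 * 8 = 11946762240
Mbps = 11946762240 / 1e6 = 11946.76

11946.76 Mbps


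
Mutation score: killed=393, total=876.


Mutation score = killed / total * 100
Mutation score = 393 / 876 * 100
Mutation score = 44.86%

44.86%


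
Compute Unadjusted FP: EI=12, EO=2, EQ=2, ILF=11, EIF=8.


UFP = EI*4 + EO*5 + EQ*4 + ILF*10 + EIF*7
UFP = 12*4 + 2*5 + 2*4 + 11*10 + 8*7
UFP = 48 + 10 + 8 + 110 + 56
UFP = 232

232


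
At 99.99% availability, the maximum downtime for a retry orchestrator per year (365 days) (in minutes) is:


Formula: allowed downtime = period * (100 - SLA) / 100
Period (year (365 days)) = 525600 minutes
Unavailability fraction = (100 - 99.99) / 100
Allowed downtime = 525600 * (100 - 99.99) / 100
Allowed downtime = 52.56 minutes

52.56 minutes


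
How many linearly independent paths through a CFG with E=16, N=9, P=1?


Formula: V(G) = E - N + 2P
V(G) = 16 - 9 + 2*1
V(G) = 7 + 2
V(G) = 9

9


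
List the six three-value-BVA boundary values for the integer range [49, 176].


Range: [49, 176]
Boundaries: just below min, min, min+1, max-1, max, just above max
Values: [48, 49, 50, 175, 176, 177]

[48, 49, 50, 175, 176, 177]


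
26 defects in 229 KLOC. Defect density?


Defect density = defects / KLOC
Defect density = 26 / 229
Defect density = 0.114 defects/KLOC

0.114 defects/KLOC


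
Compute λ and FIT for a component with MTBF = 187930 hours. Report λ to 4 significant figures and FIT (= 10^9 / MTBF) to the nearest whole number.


Formula: λ = 1 / MTBF; FIT = λ × 1e9 = 1e9 / MTBF
λ = 1 / 187930 ≈ 5.321e-06 failures/hour
FIT = 1e9 / 187930 ≈ 5321 failures per 1e9 hours (nearest whole number)

λ = 5.321e-06 /h, FIT = 5321


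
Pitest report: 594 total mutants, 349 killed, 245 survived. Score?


Mutation score = killed / total * 100
Mutation score = 349 / 594 * 100
Mutation score = 58.75%

58.75%


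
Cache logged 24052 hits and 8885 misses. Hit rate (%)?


Formula: hit rate = hits / (hits + misses) * 100
hit rate = 24052 / (24052 + 8885) * 100
hit rate = 24052 / 32937 * 100
hit rate = 73.02%

73.02%


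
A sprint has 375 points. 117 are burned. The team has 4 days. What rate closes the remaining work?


Formula: Required rate = Remaining points / Days left
Remaining = 375 - 117 = 258 points
Required rate = 258 / 4 = 64.5 points/day

64.5 points/day


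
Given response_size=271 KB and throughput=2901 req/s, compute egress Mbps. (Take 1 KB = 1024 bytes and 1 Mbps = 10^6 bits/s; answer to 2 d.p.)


Formula: Mbps = payload_bytes * RPS * 8 / 1e6
Payload per request = 271 KB = 271 * 1024 = 277504 bytes
Total bytes/sec = 277504 * 2901 = 805039104
Total bits/sec = 805039104 * 8 = 6440312832
Mbps = 6440312832 / 1e6 = 6440.31

6440.31 Mbps


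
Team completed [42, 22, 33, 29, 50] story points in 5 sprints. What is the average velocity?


Formula: Avg velocity = Total points / Number of sprints
Points: [42, 22, 33, 29, 50]
Sum = 42 + 22 + 33 + 29 + 50 = 176
Avg velocity = 176 / 5 = 35.2 points/sprint

35.2 points/sprint


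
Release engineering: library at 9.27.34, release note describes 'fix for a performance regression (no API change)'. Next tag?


Current: 9.27.34
Change category: 'fix for a performance regression (no API change)' → patch bump
SemVer rule: patch bump → increment PATCH (MAJOR and MINOR unchanged)
New: 9.27.35

9.27.35


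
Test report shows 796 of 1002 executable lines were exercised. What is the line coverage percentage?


Coverage = covered / total * 100
Coverage = 796 / 1002 * 100
Coverage = 79.44%

79.44%


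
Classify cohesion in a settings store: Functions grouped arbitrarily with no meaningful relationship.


Reasoning: Worst: random grouping
Type: Coincidental cohesion

Coincidental cohesion


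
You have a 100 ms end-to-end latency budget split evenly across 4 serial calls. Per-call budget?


Formula: per_stage = total_budget / stages
per_stage = 100 / 4
per_stage = 25.0 ms

25.0 ms


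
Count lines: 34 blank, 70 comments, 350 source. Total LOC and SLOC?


Total LOC = blank + comment + code
Total LOC = 34 + 70 + 350 = 454
SLOC (source only) = code = 350

Total LOC: 454, SLOC: 350


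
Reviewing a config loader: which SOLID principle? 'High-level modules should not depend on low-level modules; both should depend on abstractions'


This describes the Dependency Inversion Principle (DIP)

Dependency Inversion Principle (DIP)


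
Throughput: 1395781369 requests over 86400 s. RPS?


Formula: throughput = requests / seconds
throughput = 1395781369 / 86400
throughput = 16154.88 requests/second

16154.88 requests/second


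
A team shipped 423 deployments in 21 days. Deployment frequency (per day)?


Formula: deployments per day = releases / days
= 423 / 21
= 20.143 deploys/day
(equivalently, 141.0 deploys/week)

20.143 deploys/day


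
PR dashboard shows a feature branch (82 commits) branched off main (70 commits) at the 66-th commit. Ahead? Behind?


Common ancestor: commit #66
feature commits after divergence: 82 - 66 = 16
main commits after divergence: 70 - 66 = 4
feature is 16 commits ahead of main
main is 4 commits ahead of feature

feature ahead: 16, main ahead: 4


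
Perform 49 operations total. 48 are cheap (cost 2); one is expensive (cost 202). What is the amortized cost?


Formula: Amortized cost = Total cost / Operations
Total cost = (48 * 2) + (1 * 202)
Total cost = 96 + 202 = 298
Amortized = 298 / 49 = 6.0816

6.0816


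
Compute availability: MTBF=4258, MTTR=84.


Availability = MTBF / (MTBF + MTTR)
Availability = 4258 / (4258 + 84)
Availability = 4258 / 4342
Availability = 98.0654%

98.0654%


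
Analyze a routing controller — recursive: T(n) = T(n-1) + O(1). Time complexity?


Reasoning: linear recursion with constant work per frame
Complexity: O(n)

O(n)


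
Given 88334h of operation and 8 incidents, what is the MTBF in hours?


Formula: MTBF = Total operating time / Number of failures
MTBF = 88334 / 8
MTBF = 11041.75 hours

11041.75 hours


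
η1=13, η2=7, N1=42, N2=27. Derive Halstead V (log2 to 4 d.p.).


Formula: V = N * log2(η), where N = N1 + N2 and η = η1 + η2
η = 13 + 7 = 20
N = 42 + 27 = 69
log2(20) ≈ 4.3219
V = 69 * 4.3219 = 298.21

298.21
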